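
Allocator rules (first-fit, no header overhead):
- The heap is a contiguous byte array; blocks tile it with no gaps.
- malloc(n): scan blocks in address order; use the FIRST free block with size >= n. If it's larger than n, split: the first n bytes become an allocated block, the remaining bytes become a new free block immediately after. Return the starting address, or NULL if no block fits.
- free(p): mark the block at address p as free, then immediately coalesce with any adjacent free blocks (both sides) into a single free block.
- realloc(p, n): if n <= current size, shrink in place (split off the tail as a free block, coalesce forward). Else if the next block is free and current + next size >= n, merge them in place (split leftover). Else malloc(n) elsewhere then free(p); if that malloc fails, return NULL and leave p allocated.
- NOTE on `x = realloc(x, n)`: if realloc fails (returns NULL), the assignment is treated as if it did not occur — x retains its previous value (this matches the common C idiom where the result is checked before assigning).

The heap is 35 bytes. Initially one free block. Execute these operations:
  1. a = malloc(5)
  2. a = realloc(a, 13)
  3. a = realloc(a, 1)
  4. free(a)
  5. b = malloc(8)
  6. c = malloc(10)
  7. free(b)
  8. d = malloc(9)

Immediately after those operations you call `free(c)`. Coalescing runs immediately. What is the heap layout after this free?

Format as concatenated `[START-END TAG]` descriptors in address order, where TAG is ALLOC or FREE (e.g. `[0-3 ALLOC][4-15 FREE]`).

Op 1: a = malloc(5) -> a = 0; heap: [0-4 ALLOC][5-34 FREE]
Op 2: a = realloc(a, 13) -> a = 0; heap: [0-12 ALLOC][13-34 FREE]
Op 3: a = realloc(a, 1) -> a = 0; heap: [0-0 ALLOC][1-34 FREE]
Op 4: free(a) -> (freed a); heap: [0-34 FREE]
Op 5: b = malloc(8) -> b = 0; heap: [0-7 ALLOC][8-34 FREE]
Op 6: c = malloc(10) -> c = 8; heap: [0-7 ALLOC][8-17 ALLOC][18-34 FREE]
Op 7: free(b) -> (freed b); heap: [0-7 FREE][8-17 ALLOC][18-34 FREE]
Op 8: d = malloc(9) -> d = 18; heap: [0-7 FREE][8-17 ALLOC][18-26 ALLOC][27-34 FREE]
free(c): c = 8 -> block [8-17 ALLOC]; mark free, coalesce with adjacent free neighbors -> [0-17 FREE][18-26 ALLOC][27-34 FREE]

Answer: [0-17 FREE][18-26 ALLOC][27-34 FREE]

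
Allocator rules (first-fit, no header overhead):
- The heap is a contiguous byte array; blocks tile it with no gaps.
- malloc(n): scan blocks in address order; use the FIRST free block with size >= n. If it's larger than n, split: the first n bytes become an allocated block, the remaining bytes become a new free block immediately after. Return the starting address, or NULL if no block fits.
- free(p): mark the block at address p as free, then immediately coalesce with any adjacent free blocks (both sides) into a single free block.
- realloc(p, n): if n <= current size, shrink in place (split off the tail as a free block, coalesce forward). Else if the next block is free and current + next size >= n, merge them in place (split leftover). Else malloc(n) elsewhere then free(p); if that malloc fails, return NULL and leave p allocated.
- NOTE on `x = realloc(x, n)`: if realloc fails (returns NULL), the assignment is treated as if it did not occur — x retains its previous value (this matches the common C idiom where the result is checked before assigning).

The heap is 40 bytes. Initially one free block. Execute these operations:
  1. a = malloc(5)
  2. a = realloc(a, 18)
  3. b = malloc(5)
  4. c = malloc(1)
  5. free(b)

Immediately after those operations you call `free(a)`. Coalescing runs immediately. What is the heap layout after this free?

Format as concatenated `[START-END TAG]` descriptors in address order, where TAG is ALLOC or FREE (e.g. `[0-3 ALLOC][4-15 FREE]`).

Answer: [0-22 FREE][23-23 ALLOC][24-39 FREE]

Derivation:
Op 1: a = malloc(5) -> a = 0; heap: [0-4 ALLOC][5-39 FREE]
Op 2: a = realloc(a, 18) -> a = 0; heap: [0-17 ALLOC][18-39 FREE]
Op 3: b = malloc(5) -> b = 18; heap: [0-17 ALLOC][18-22 ALLOC][23-39 FREE]
Op 4: c = malloc(1) -> c = 23; heap: [0-17 ALLOC][18-22 ALLOC][23-23 ALLOC][24-39 FREE]
Op 5: free(b) -> (freed b); heap: [0-17 ALLOC][18-22 FREE][23-23 ALLOC][24-39 FREE]
free(a): a = 0 -> block [0-17 ALLOC]; mark free, coalesce with adjacent free neighbors -> [0-22 FREE][23-23 ALLOC][24-39 FREE]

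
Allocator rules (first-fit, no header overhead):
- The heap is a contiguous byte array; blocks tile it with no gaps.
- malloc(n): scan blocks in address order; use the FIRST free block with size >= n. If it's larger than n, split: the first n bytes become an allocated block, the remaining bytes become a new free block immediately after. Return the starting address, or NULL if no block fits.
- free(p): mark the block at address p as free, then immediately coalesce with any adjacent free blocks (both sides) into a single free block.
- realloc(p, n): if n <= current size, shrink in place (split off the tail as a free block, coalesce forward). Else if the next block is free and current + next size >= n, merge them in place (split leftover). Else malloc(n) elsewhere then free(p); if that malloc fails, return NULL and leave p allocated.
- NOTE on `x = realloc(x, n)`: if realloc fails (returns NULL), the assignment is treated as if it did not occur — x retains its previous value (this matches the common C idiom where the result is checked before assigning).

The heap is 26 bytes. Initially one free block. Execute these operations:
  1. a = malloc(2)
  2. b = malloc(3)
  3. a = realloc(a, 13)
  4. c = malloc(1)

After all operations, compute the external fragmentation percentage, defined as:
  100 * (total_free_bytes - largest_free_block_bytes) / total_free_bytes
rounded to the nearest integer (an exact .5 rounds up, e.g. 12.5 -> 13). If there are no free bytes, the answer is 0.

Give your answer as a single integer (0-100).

Op 1: a = malloc(2) -> a = 0; heap: [0-1 ALLOC][2-25 FREE]
Op 2: b = malloc(3) -> b = 2; heap: [0-1 ALLOC][2-4 ALLOC][5-25 FREE]
Op 3: a = realloc(a, 13) -> a = 5; heap: [0-1 FREE][2-4 ALLOC][5-17 ALLOC][18-25 FREE]
Op 4: c = malloc(1) -> c = 0; heap: [0-0 ALLOC][1-1 FREE][2-4 ALLOC][5-17 ALLOC][18-25 FREE]
Free blocks: [1 8] total_free=9 largest=8 -> 100*(9-8)/9 = 100/9 ≈ 11.111 -> rounds to 11

Answer: 11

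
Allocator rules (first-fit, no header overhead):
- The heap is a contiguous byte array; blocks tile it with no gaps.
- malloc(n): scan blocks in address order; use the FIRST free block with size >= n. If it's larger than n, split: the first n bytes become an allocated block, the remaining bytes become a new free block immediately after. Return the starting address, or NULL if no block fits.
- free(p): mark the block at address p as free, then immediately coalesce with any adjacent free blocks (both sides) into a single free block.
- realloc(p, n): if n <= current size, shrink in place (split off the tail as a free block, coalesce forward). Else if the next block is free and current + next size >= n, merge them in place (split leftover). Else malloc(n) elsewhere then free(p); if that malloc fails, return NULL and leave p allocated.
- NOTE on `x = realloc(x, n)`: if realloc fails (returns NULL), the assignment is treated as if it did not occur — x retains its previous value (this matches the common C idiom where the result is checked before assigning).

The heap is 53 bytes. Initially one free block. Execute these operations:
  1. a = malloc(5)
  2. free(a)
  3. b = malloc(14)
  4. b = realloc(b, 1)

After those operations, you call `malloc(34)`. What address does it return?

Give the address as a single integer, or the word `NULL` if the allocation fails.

Answer: 1

Derivation:
Op 1: a = malloc(5) -> a = 0; heap: [0-4 ALLOC][5-52 FREE]
Op 2: free(a) -> (freed a); heap: [0-52 FREE]
Op 3: b = malloc(14) -> b = 0; heap: [0-13 ALLOC][14-52 FREE]
Op 4: b = realloc(b, 1) -> b = 0; heap: [0-0 ALLOC][1-52 FREE]
malloc(34): first-fit scan over [0-0 ALLOC][1-52 FREE] -> 1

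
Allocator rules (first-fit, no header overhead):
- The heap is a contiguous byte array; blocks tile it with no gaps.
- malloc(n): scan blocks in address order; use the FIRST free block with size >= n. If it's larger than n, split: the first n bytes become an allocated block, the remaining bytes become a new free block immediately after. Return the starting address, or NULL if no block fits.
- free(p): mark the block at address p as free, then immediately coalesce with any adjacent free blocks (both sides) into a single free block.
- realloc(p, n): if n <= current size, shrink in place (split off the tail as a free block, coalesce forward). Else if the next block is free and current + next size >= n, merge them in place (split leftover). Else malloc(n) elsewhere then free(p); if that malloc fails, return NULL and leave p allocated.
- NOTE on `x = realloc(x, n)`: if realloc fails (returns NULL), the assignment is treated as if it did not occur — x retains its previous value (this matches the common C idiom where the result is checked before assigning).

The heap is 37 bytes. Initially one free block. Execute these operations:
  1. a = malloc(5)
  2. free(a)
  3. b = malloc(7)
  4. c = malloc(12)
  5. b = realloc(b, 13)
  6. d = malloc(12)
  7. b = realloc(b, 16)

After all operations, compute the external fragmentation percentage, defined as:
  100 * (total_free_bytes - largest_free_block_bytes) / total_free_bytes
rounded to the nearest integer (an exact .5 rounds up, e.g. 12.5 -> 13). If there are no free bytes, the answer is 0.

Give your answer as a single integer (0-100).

Op 1: a = malloc(5) -> a = 0; heap: [0-4 ALLOC][5-36 FREE]
Op 2: free(a) -> (freed a); heap: [0-36 FREE]
Op 3: b = malloc(7) -> b = 0; heap: [0-6 ALLOC][7-36 FREE]
Op 4: c = malloc(12) -> c = 7; heap: [0-6 ALLOC][7-18 ALLOC][19-36 FREE]
Op 5: b = realloc(b, 13) -> b = 19; heap: [0-6 FREE][7-18 ALLOC][19-31 ALLOC][32-36 FREE]
Op 6: d = malloc(12) -> d = NULL; heap: [0-6 FREE][7-18 ALLOC][19-31 ALLOC][32-36 FREE]
Op 7: b = realloc(b, 16) -> b = 19; heap: [0-6 FREE][7-18 ALLOC][19-34 ALLOC][35-36 FREE]
Free blocks: [7 2] total_free=9 largest=7 -> 100*(9-7)/9 = 200/9 ≈ 22.222 -> rounds to 22

Answer: 22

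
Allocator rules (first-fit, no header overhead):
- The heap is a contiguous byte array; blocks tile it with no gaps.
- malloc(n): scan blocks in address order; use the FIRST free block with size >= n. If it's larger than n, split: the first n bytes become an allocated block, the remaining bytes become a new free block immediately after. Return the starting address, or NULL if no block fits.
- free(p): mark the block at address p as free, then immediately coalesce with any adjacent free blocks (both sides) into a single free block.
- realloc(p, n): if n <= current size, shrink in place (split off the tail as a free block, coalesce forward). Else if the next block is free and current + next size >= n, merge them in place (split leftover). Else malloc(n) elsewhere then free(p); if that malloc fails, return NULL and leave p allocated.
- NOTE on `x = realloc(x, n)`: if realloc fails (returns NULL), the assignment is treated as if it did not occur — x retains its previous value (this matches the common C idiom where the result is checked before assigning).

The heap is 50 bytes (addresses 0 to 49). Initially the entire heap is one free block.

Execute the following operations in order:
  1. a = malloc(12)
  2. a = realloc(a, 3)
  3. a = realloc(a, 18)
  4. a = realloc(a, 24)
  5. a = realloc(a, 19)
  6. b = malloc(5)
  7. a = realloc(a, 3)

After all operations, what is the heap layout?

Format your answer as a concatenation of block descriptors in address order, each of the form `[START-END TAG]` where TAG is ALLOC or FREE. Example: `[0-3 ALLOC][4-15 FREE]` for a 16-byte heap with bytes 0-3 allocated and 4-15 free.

Op 1: a = malloc(12) -> a = 0; heap: [0-11 ALLOC][12-49 FREE]
Op 2: a = realloc(a, 3) -> a = 0; heap: [0-2 ALLOC][3-49 FREE]
Op 3: a = realloc(a, 18) -> a = 0; heap: [0-17 ALLOC][18-49 FREE]
Op 4: a = realloc(a, 24) -> a = 0; heap: [0-23 ALLOC][24-49 FREE]
Op 5: a = realloc(a, 19) -> a = 0; heap: [0-18 ALLOC][19-49 FREE]
Op 6: b = malloc(5) -> b = 19; heap: [0-18 ALLOC][19-23 ALLOC][24-49 FREE]
Op 7: a = realloc(a, 3) -> a = 0; heap: [0-2 ALLOC][3-18 FREE][19-23 ALLOC][24-49 FREE]

Answer: [0-2 ALLOC][3-18 FREE][19-23 ALLOC][24-49 FREE]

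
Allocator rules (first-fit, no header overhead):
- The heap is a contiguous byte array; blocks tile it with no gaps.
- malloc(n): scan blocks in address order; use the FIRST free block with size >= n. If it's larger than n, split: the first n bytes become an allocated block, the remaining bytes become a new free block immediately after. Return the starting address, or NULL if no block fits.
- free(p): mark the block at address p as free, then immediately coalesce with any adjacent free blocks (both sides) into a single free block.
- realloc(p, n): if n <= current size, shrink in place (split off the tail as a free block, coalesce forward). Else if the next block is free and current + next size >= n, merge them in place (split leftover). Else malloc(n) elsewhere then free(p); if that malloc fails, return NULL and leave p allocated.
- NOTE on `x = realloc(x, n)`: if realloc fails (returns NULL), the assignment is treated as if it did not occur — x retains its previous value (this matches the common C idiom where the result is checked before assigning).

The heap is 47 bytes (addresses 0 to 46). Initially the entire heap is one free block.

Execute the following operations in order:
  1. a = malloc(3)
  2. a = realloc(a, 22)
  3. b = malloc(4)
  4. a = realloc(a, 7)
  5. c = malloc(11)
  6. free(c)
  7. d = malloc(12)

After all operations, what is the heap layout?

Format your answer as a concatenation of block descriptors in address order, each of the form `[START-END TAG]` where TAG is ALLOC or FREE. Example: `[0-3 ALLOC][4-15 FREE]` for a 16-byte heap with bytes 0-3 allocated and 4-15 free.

Op 1: a = malloc(3) -> a = 0; heap: [0-2 ALLOC][3-46 FREE]
Op 2: a = realloc(a, 22) -> a = 0; heap: [0-21 ALLOC][22-46 FREE]
Op 3: b = malloc(4) -> b = 22; heap: [0-21 ALLOC][22-25 ALLOC][26-46 FREE]
Op 4: a = realloc(a, 7) -> a = 0; heap: [0-6 ALLOC][7-21 FREE][22-25 ALLOC][26-46 FREE]
Op 5: c = malloc(11) -> c = 7; heap: [0-6 ALLOC][7-17 ALLOC][18-21 FREE][22-25 ALLOC][26-46 FREE]
Op 6: free(c) -> (freed c); heap: [0-6 ALLOC][7-21 FREE][22-25 ALLOC][26-46 FREE]
Op 7: d = malloc(12) -> d = 7; heap: [0-6 ALLOC][7-18 ALLOC][19-21 FREE][22-25 ALLOC][26-46 FREE]

Answer: [0-6 ALLOC][7-18 ALLOC][19-21 FREE][22-25 ALLOC][26-46 FREE]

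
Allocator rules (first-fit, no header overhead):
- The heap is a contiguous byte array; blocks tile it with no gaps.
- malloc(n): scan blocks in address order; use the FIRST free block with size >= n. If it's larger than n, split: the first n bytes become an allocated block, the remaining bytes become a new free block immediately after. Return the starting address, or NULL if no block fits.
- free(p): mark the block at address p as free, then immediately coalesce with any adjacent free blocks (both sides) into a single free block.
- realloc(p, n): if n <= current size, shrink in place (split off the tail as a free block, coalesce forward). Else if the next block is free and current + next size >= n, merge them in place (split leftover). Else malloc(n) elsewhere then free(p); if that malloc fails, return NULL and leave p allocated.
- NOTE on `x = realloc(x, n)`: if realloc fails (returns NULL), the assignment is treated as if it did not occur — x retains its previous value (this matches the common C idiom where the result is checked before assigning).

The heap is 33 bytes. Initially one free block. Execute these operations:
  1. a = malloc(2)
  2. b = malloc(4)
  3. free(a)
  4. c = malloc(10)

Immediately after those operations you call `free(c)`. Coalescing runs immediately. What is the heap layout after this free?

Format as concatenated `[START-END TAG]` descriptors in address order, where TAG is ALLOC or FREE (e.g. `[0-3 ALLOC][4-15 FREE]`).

Answer: [0-1 FREE][2-5 ALLOC][6-32 FREE]

Derivation:
Op 1: a = malloc(2) -> a = 0; heap: [0-1 ALLOC][2-32 FREE]
Op 2: b = malloc(4) -> b = 2; heap: [0-1 ALLOC][2-5 ALLOC][6-32 FREE]
Op 3: free(a) -> (freed a); heap: [0-1 FREE][2-5 ALLOC][6-32 FREE]
Op 4: c = malloc(10) -> c = 6; heap: [0-1 FREE][2-5 ALLOC][6-15 ALLOC][16-32 FREE]
free(c): c = 6 -> block [6-15 ALLOC]; mark free, coalesce with adjacent free neighbors -> [0-1 FREE][2-5 ALLOC][6-32 FREE]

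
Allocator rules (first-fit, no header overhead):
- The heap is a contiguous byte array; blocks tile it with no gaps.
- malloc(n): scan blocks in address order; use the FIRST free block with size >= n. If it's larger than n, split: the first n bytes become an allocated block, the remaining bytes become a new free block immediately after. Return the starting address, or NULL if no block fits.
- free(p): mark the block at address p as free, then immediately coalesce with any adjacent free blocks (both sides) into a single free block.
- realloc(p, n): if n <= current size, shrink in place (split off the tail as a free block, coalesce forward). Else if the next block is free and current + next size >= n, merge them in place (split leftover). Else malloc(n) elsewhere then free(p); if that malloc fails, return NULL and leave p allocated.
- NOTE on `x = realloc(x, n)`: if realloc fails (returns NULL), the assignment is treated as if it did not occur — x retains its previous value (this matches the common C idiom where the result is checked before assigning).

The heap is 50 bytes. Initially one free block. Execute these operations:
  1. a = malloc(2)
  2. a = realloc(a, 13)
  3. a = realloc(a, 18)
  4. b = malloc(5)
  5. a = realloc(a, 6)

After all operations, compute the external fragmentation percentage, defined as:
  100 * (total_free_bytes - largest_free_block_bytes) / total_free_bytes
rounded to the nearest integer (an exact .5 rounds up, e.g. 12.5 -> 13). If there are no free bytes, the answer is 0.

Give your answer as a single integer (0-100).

Op 1: a = malloc(2) -> a = 0; heap: [0-1 ALLOC][2-49 FREE]
Op 2: a = realloc(a, 13) -> a = 0; heap: [0-12 ALLOC][13-49 FREE]
Op 3: a = realloc(a, 18) -> a = 0; heap: [0-17 ALLOC][18-49 FREE]
Op 4: b = malloc(5) -> b = 18; heap: [0-17 ALLOC][18-22 ALLOC][23-49 FREE]
Op 5: a = realloc(a, 6) -> a = 0; heap: [0-5 ALLOC][6-17 FREE][18-22 ALLOC][23-49 FREE]
Free blocks: [12 27] total_free=39 largest=27 -> 100*(39-27)/39 = 1200/39 ≈ 30.769 -> rounds to 31

Answer: 31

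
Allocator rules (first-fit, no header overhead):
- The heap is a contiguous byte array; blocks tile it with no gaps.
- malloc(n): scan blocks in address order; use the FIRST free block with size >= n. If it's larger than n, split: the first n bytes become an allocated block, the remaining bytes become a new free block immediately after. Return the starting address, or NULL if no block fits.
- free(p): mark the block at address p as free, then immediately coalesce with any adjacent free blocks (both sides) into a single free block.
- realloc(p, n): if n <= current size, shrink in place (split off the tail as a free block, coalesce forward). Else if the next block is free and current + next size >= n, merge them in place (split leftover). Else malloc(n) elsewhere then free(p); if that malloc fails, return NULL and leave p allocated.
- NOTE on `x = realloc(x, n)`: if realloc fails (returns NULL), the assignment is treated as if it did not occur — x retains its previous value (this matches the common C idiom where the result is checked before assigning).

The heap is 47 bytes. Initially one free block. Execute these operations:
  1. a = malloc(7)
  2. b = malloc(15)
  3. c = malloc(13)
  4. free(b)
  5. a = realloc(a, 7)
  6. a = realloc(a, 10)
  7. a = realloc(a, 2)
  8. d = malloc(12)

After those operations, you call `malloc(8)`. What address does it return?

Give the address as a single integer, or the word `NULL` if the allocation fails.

Op 1: a = malloc(7) -> a = 0; heap: [0-6 ALLOC][7-46 FREE]
Op 2: b = malloc(15) -> b = 7; heap: [0-6 ALLOC][7-21 ALLOC][22-46 FREE]
Op 3: c = malloc(13) -> c = 22; heap: [0-6 ALLOC][7-21 ALLOC][22-34 ALLOC][35-46 FREE]
Op 4: free(b) -> (freed b); heap: [0-6 ALLOC][7-21 FREE][22-34 ALLOC][35-46 FREE]
Op 5: a = realloc(a, 7) -> a = 0; heap: [0-6 ALLOC][7-21 FREE][22-34 ALLOC][35-46 FREE]
Op 6: a = realloc(a, 10) -> a = 0; heap: [0-9 ALLOC][10-21 FREE][22-34 ALLOC][35-46 FREE]
Op 7: a = realloc(a, 2) -> a = 0; heap: [0-1 ALLOC][2-21 FREE][22-34 ALLOC][35-46 FREE]
Op 8: d = malloc(12) -> d = 2; heap: [0-1 ALLOC][2-13 ALLOC][14-21 FREE][22-34 ALLOC][35-46 FREE]
malloc(8): first-fit scan over [0-1 ALLOC][2-13 ALLOC][14-21 FREE][22-34 ALLOC][35-46 FREE] -> 14

Answer: 14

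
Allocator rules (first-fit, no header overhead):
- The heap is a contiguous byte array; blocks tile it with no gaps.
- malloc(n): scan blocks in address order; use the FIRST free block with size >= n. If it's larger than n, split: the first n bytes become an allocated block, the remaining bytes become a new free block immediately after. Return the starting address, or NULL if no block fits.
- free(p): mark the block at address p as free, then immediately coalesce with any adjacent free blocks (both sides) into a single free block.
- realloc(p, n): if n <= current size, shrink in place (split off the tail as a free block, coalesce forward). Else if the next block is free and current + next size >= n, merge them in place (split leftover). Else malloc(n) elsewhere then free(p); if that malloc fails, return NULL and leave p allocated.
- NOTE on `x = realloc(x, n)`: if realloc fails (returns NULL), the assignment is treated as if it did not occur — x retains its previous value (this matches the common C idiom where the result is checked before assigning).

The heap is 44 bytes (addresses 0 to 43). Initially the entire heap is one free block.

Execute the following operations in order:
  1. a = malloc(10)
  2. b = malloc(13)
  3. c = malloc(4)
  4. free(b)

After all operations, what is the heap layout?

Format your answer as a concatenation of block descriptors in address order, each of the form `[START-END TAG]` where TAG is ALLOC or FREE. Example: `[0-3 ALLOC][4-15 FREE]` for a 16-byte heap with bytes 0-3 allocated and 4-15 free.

Op 1: a = malloc(10) -> a = 0; heap: [0-9 ALLOC][10-43 FREE]
Op 2: b = malloc(13) -> b = 10; heap: [0-9 ALLOC][10-22 ALLOC][23-43 FREE]
Op 3: c = malloc(4) -> c = 23; heap: [0-9 ALLOC][10-22 ALLOC][23-26 ALLOC][27-43 FREE]
Op 4: free(b) -> (freed b); heap: [0-9 ALLOC][10-22 FREE][23-26 ALLOC][27-43 FREE]

Answer: [0-9 ALLOC][10-22 FREE][23-26 ALLOC][27-43 FREE]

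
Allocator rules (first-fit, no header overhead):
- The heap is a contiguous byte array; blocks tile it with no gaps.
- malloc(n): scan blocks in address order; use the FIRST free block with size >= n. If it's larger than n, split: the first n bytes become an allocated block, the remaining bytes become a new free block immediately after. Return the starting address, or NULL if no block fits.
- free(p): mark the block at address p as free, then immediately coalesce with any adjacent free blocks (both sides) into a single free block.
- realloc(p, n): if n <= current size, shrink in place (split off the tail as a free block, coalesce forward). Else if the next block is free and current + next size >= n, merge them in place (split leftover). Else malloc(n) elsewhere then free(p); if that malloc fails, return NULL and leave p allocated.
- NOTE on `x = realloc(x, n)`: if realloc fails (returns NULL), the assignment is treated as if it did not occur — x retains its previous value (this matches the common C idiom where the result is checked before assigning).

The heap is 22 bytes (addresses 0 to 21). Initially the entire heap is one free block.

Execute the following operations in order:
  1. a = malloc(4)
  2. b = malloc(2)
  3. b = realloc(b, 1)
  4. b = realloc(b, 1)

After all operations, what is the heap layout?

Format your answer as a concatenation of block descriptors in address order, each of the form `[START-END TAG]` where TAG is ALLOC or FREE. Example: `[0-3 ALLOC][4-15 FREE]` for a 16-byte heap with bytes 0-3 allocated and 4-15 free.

Op 1: a = malloc(4) -> a = 0; heap: [0-3 ALLOC][4-21 FREE]
Op 2: b = malloc(2) -> b = 4; heap: [0-3 ALLOC][4-5 ALLOC][6-21 FREE]
Op 3: b = realloc(b, 1) -> b = 4; heap: [0-3 ALLOC][4-4 ALLOC][5-21 FREE]
Op 4: b = realloc(b, 1) -> b = 4; heap: [0-3 ALLOC][4-4 ALLOC][5-21 FREE]

Answer: [0-3 ALLOC][4-4 ALLOC][5-21 FREE]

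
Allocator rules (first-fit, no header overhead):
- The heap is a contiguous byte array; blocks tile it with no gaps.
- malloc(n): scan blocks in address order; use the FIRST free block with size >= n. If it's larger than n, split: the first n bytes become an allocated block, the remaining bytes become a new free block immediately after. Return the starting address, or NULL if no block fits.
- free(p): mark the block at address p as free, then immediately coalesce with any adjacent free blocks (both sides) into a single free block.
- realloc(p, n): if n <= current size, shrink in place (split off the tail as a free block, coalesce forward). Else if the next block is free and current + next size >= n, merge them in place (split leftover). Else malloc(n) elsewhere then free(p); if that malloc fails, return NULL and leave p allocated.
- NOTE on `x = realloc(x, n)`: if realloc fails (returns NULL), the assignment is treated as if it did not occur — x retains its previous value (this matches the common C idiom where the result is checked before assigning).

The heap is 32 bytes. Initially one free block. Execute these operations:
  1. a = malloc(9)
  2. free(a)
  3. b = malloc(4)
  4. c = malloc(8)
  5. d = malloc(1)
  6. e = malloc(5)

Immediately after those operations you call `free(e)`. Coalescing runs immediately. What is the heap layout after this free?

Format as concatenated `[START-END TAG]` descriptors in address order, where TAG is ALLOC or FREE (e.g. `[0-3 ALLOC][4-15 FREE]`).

Answer: [0-3 ALLOC][4-11 ALLOC][12-12 ALLOC][13-31 FREE]

Derivation:
Op 1: a = malloc(9) -> a = 0; heap: [0-8 ALLOC][9-31 FREE]
Op 2: free(a) -> (freed a); heap: [0-31 FREE]
Op 3: b = malloc(4) -> b = 0; heap: [0-3 ALLOC][4-31 FREE]
Op 4: c = malloc(8) -> c = 4; heap: [0-3 ALLOC][4-11 ALLOC][12-31 FREE]
Op 5: d = malloc(1) -> d = 12; heap: [0-3 ALLOC][4-11 ALLOC][12-12 ALLOC][13-31 FREE]
Op 6: e = malloc(5) -> e = 13; heap: [0-3 ALLOC][4-11 ALLOC][12-12 ALLOC][13-17 ALLOC][18-31 FREE]
free(e): e = 13 -> block [13-17 ALLOC]; mark free, coalesce with adjacent free neighbors -> [0-3 ALLOC][4-11 ALLOC][12-12 ALLOC][13-31 FREE]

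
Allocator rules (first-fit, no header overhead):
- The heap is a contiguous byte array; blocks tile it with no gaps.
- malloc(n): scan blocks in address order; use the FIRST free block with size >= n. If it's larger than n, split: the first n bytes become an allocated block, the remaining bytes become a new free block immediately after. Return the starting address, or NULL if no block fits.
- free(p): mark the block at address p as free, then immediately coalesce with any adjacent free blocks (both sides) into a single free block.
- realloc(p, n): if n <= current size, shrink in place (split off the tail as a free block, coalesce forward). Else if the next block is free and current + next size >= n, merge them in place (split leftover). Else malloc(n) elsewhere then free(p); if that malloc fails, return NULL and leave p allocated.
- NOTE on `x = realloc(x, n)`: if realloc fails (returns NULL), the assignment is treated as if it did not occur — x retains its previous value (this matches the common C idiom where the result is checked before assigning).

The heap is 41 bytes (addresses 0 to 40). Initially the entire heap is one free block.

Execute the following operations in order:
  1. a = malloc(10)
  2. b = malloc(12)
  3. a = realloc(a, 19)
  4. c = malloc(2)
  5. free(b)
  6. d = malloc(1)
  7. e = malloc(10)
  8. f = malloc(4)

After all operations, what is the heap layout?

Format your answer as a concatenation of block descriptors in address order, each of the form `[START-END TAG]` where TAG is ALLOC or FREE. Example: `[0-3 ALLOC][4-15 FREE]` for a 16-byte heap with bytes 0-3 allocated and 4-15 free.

Answer: [0-1 ALLOC][2-2 ALLOC][3-12 ALLOC][13-16 ALLOC][17-21 FREE][22-40 ALLOC]

Derivation:
Op 1: a = malloc(10) -> a = 0; heap: [0-9 ALLOC][10-40 FREE]
Op 2: b = malloc(12) -> b = 10; heap: [0-9 ALLOC][10-21 ALLOC][22-40 FREE]
Op 3: a = realloc(a, 19) -> a = 22; heap: [0-9 FREE][10-21 ALLOC][22-40 ALLOC]
Op 4: c = malloc(2) -> c = 0; heap: [0-1 ALLOC][2-9 FREE][10-21 ALLOC][22-40 ALLOC]
Op 5: free(b) -> (freed b); heap: [0-1 ALLOC][2-21 FREE][22-40 ALLOC]
Op 6: d = malloc(1) -> d = 2; heap: [0-1 ALLOC][2-2 ALLOC][3-21 FREE][22-40 ALLOC]
Op 7: e = malloc(10) -> e = 3; heap: [0-1 ALLOC][2-2 ALLOC][3-12 ALLOC][13-21 FREE][22-40 ALLOC]
Op 8: f = malloc(4) -> f = 13; heap: [0-1 ALLOC][2-2 ALLOC][3-12 ALLOC][13-16 ALLOC][17-21 FREE][22-40 ALLOC]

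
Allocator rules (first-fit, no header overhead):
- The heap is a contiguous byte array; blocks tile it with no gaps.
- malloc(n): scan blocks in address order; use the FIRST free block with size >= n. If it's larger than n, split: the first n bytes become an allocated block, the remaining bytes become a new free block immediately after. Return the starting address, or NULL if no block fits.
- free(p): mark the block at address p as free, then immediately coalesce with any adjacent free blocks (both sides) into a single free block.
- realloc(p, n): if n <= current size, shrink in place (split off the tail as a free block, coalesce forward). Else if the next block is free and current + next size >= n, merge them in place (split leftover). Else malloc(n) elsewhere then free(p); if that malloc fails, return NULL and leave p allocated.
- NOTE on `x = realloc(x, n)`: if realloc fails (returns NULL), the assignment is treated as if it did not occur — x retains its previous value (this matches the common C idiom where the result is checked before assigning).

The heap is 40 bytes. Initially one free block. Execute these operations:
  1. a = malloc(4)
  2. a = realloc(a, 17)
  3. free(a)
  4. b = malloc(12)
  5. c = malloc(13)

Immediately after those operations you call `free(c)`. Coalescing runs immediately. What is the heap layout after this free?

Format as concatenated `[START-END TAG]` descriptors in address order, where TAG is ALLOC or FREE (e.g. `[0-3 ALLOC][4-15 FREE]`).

Op 1: a = malloc(4) -> a = 0; heap: [0-3 ALLOC][4-39 FREE]
Op 2: a = realloc(a, 17) -> a = 0; heap: [0-16 ALLOC][17-39 FREE]
Op 3: free(a) -> (freed a); heap: [0-39 FREE]
Op 4: b = malloc(12) -> b = 0; heap: [0-11 ALLOC][12-39 FREE]
Op 5: c = malloc(13) -> c = 12; heap: [0-11 ALLOC][12-24 ALLOC][25-39 FREE]
free(c): c = 12 -> block [12-24 ALLOC]; mark free, coalesce with adjacent free neighbors -> [0-11 ALLOC][12-39 FREE]

Answer: [0-11 ALLOC][12-39 FREE]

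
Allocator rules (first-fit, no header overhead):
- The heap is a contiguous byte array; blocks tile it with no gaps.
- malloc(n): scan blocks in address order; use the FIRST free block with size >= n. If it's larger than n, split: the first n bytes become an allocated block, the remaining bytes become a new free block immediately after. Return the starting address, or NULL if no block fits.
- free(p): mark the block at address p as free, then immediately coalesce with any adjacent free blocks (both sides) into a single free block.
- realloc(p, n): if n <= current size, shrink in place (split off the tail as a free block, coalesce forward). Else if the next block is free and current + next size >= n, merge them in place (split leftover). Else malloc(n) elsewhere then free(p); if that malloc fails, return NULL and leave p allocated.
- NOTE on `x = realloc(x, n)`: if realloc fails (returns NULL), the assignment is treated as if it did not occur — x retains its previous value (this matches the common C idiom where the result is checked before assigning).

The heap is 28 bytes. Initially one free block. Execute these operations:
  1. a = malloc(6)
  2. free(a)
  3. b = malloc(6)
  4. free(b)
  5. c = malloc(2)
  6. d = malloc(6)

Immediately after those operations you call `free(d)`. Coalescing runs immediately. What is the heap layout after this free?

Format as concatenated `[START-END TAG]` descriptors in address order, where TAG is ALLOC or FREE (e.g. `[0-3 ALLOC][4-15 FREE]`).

Answer: [0-1 ALLOC][2-27 FREE]

Derivation:
Op 1: a = malloc(6) -> a = 0; heap: [0-5 ALLOC][6-27 FREE]
Op 2: free(a) -> (freed a); heap: [0-27 FREE]
Op 3: b = malloc(6) -> b = 0; heap: [0-5 ALLOC][6-27 FREE]
Op 4: free(b) -> (freed b); heap: [0-27 FREE]
Op 5: c = malloc(2) -> c = 0; heap: [0-1 ALLOC][2-27 FREE]
Op 6: d = malloc(6) -> d = 2; heap: [0-1 ALLOC][2-7 ALLOC][8-27 FREE]
free(d): d = 2 -> block [2-7 ALLOC]; mark free, coalesce with adjacent free neighbors -> [0-1 ALLOC][2-27 FREE]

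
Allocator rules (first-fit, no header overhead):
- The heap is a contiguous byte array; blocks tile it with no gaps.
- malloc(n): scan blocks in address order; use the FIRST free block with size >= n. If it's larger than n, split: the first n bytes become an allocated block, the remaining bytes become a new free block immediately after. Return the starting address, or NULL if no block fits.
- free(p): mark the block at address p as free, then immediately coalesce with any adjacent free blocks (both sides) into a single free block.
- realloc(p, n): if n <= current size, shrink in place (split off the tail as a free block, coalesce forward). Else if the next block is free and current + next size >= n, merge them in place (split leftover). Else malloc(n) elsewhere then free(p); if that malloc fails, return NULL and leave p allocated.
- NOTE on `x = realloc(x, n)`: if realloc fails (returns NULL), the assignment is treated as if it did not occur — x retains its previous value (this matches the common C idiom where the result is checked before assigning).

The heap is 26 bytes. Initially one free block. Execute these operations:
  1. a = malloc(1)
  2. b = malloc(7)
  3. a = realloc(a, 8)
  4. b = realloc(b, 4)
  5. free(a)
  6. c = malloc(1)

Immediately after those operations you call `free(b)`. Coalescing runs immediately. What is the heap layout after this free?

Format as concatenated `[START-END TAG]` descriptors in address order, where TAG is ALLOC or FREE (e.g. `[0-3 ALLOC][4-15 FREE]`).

Answer: [0-0 ALLOC][1-25 FREE]

Derivation:
Op 1: a = malloc(1) -> a = 0; heap: [0-0 ALLOC][1-25 FREE]
Op 2: b = malloc(7) -> b = 1; heap: [0-0 ALLOC][1-7 ALLOC][8-25 FREE]
Op 3: a = realloc(a, 8) -> a = 8; heap: [0-0 FREE][1-7 ALLOC][8-15 ALLOC][16-25 FREE]
Op 4: b = realloc(b, 4) -> b = 1; heap: [0-0 FREE][1-4 ALLOC][5-7 FREE][8-15 ALLOC][16-25 FREE]
Op 5: free(a) -> (freed a); heap: [0-0 FREE][1-4 ALLOC][5-25 FREE]
Op 6: c = malloc(1) -> c = 0; heap: [0-0 ALLOC][1-4 ALLOC][5-25 FREE]
free(b): b = 1 -> block [1-4 ALLOC]; mark free, coalesce with adjacent free neighbors -> [0-0 ALLOC][1-25 FREE]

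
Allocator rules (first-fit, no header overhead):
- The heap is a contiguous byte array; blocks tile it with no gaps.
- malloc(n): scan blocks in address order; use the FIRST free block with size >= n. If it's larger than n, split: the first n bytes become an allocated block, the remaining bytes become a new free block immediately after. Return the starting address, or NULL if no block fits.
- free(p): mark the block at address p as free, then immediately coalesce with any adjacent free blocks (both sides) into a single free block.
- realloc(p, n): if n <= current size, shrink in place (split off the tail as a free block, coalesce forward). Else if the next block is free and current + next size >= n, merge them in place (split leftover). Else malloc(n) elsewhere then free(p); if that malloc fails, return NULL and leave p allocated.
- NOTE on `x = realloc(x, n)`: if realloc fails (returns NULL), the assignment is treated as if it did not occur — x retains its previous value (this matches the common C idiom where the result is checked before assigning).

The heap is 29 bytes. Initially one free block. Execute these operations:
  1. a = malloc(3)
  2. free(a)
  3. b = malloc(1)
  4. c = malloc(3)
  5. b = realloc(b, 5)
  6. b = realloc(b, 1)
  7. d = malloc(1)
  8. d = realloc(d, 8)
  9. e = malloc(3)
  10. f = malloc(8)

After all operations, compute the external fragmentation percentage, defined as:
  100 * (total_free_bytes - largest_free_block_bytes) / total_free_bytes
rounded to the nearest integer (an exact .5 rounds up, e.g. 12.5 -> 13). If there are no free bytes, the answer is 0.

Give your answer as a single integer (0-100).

Op 1: a = malloc(3) -> a = 0; heap: [0-2 ALLOC][3-28 FREE]
Op 2: free(a) -> (freed a); heap: [0-28 FREE]
Op 3: b = malloc(1) -> b = 0; heap: [0-0 ALLOC][1-28 FREE]
Op 4: c = malloc(3) -> c = 1; heap: [0-0 ALLOC][1-3 ALLOC][4-28 FREE]
Op 5: b = realloc(b, 5) -> b = 4; heap: [0-0 FREE][1-3 ALLOC][4-8 ALLOC][9-28 FREE]
Op 6: b = realloc(b, 1) -> b = 4; heap: [0-0 FREE][1-3 ALLOC][4-4 ALLOC][5-28 FREE]
Op 7: d = malloc(1) -> d = 0; heap: [0-0 ALLOC][1-3 ALLOC][4-4 ALLOC][5-28 FREE]
Op 8: d = realloc(d, 8) -> d = 5; heap: [0-0 FREE][1-3 ALLOC][4-4 ALLOC][5-12 ALLOC][13-28 FREE]
Op 9: e = malloc(3) -> e = 13; heap: [0-0 FREE][1-3 ALLOC][4-4 ALLOC][5-12 ALLOC][13-15 ALLOC][16-28 FREE]
Op 10: f = malloc(8) -> f = 16; heap: [0-0 FREE][1-3 ALLOC][4-4 ALLOC][5-12 ALLOC][13-15 ALLOC][16-23 ALLOC][24-28 FREE]
Free blocks: [1 5] total_free=6 largest=5 -> 100*(6-5)/6 = 100/6 ≈ 16.667 -> rounds to 17

Answer: 17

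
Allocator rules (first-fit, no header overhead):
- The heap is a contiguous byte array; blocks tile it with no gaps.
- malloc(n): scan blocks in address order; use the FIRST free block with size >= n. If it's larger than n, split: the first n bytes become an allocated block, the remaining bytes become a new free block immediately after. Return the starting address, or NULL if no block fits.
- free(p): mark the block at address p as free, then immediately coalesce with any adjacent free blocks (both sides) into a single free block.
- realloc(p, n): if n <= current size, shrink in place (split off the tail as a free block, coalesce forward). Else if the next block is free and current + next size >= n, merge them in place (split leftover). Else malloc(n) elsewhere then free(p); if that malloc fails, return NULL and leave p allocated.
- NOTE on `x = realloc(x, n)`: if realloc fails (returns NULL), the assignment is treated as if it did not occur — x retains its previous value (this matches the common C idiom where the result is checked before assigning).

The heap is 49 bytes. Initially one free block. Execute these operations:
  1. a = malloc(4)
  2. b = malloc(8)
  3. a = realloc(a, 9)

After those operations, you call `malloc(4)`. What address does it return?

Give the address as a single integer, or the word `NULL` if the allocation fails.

Op 1: a = malloc(4) -> a = 0; heap: [0-3 ALLOC][4-48 FREE]
Op 2: b = malloc(8) -> b = 4; heap: [0-3 ALLOC][4-11 ALLOC][12-48 FREE]
Op 3: a = realloc(a, 9) -> a = 12; heap: [0-3 FREE][4-11 ALLOC][12-20 ALLOC][21-48 FREE]
malloc(4): first-fit scan over [0-3 FREE][4-11 ALLOC][12-20 ALLOC][21-48 FREE] -> 0

Answer: 0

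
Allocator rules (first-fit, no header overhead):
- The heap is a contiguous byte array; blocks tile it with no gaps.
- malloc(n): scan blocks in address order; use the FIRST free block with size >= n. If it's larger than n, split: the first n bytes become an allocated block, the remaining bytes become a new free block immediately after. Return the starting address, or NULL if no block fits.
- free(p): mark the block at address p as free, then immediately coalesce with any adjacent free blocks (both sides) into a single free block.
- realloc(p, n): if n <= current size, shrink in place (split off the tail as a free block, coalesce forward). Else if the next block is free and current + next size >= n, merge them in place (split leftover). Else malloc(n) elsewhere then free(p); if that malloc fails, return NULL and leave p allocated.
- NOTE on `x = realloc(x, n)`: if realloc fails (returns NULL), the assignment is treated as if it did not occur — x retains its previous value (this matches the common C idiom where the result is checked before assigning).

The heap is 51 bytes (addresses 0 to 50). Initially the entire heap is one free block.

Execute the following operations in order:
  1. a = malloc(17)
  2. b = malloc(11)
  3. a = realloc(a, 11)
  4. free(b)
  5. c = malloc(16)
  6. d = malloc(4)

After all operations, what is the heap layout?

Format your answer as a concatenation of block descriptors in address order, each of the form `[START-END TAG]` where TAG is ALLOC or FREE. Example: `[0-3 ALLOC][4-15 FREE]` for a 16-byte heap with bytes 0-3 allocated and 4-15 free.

Op 1: a = malloc(17) -> a = 0; heap: [0-16 ALLOC][17-50 FREE]
Op 2: b = malloc(11) -> b = 17; heap: [0-16 ALLOC][17-27 ALLOC][28-50 FREE]
Op 3: a = realloc(a, 11) -> a = 0; heap: [0-10 ALLOC][11-16 FREE][17-27 ALLOC][28-50 FREE]
Op 4: free(b) -> (freed b); heap: [0-10 ALLOC][11-50 FREE]
Op 5: c = malloc(16) -> c = 11; heap: [0-10 ALLOC][11-26 ALLOC][27-50 FREE]
Op 6: d = malloc(4) -> d = 27; heap: [0-10 ALLOC][11-26 ALLOC][27-30 ALLOC][31-50 FREE]

Answer: [0-10 ALLOC][11-26 ALLOC][27-30 ALLOC][31-50 FREE]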